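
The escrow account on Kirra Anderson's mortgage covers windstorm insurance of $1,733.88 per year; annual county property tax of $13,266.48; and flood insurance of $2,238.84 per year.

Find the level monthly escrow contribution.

Windstorm insurance — $1,733.88
County property tax — $13,266.48
Flood insurance — $2,238.84
Total annual escrow = $1,733.88 + $13,266.48 + $2,238.84 = $17,239.20
Base monthly escrow = $17,239.20 ÷ 12 = $1,436.60

$1,436.60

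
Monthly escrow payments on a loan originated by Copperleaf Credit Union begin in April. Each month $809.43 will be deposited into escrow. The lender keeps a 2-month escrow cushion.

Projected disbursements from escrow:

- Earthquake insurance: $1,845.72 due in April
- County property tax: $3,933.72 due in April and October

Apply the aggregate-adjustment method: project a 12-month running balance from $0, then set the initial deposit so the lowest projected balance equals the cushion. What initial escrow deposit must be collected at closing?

Cushion = 2 × $809.43 = $1,618.86
Trial balance (start $0, +$809.43 each month, − disbursements):
  Apr: +$809.43 − $5,779.44 → -$4,970.01
  May: +$809.43 → -$4,160.58
  Jun: +$809.43 → -$3,351.15
  Jul: +$809.43 → -$2,541.72
  Aug: +$809.43 → -$1,732.29
  Sep: +$809.43 → -$922.86
  Oct: +$809.43 − $3,933.72 → -$4,047.15
  Nov: +$809.43 → -$3,237.72
  Dec: +$809.43 → -$2,428.29
  Jan: +$809.43 → -$1,618.86
  Feb: +$809.43 → -$809.43
  Mar: +$809.43 → $0.00
Lowest trial balance = -$4,970.01 (Apr)
Initial deposit = cushion − low point = $1,618.86 − (-$4,970.01) = $6,588.87

$6,588.87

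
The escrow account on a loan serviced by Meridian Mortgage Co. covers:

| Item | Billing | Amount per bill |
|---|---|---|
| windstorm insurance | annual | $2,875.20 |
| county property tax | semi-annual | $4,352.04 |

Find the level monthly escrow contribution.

Windstorm insurance = $2,875.20 per year
County property tax = $4,352.04 × 2 = $8,704.08 per year
Yearly total = $11,579.28
Monthly = $11,579.28 / 12 = $964.94

$964.94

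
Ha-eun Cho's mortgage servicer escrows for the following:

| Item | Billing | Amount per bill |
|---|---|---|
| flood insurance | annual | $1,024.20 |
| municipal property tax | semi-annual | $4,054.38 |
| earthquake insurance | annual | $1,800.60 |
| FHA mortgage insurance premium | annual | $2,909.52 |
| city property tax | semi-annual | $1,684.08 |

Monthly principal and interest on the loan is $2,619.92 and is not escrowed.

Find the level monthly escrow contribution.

Flood insurance — $1,024.20
Municipal property tax — $4,054.38 × 2 = $8,108.76
Earthquake insurance — $1,800.60
FHA mortgage insurance premium — $2,909.52
City property tax — $1,684.08 × 2 = $3,368.16
Total per year = $1,024.20 + $8,108.76 + $1,800.60 + $2,909.52 + $3,368.16 = $17,211.24
Monthly = $17,211.24 ÷ 12 = $1,434.27

$1,434.27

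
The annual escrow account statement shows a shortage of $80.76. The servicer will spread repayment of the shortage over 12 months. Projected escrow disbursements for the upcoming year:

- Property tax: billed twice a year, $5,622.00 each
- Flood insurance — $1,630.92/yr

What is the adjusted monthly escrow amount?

Property tax: $5,622.00 × 2 = $11,244.00
Flood insurance: $1,630.92
Total annual escrow = $11,244.00 + $1,630.92 = $12,874.92
Monthly = $12,874.92 ÷ 12 = $1,072.91
Shortage spread = $80.76 ÷ 12 = $6.73/mo
New monthly escrow = $1,072.91 + $6.73 = $1,079.64

$1,079.64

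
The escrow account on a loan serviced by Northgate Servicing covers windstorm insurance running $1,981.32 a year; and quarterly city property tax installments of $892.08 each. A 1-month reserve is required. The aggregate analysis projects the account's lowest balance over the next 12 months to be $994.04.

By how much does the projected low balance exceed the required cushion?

Windstorm insurance = $1,981.32 annually
City property tax = $892.08 × 4 = $3,568.32 annually
Total annual escrow = $5,549.64
Monthly = $5,549.64 ÷ 12 = $462.47
Required cushion = 1 × $462.47 = $462.47
Excess over cushion: $994.04 − $462.47 = $531.57

$531.57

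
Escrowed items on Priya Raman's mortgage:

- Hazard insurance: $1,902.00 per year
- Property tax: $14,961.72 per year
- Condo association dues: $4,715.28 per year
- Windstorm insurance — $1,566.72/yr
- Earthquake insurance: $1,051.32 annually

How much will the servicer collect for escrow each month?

$2,016.42

Hazard insurance = $1,902.00
Property tax = $14,961.72
Condo association dues = $4,715.28
Windstorm insurance = $1,566.72
Earthquake insurance = $1,051.32
Total annual escrow = $24,197.04
Per month = $24,197.04 ÷ 12 = $2,016.42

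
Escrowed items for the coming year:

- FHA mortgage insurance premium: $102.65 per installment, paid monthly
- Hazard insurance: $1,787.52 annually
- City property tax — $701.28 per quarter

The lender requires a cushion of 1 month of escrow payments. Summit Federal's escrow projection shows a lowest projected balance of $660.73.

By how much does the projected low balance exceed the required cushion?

$175.36

FHA mortgage insurance premium = $102.65 × 12 = $1,231.80 annually
Hazard insurance = $1,787.52 annually
City property tax = $701.28 × 4 = $2,805.12 annually
Total per year = $1,231.80 + $1,787.52 + $2,805.12 = $5,824.44
Per month = $5,824.44 / 12 = $485.37
Cushion = 1 × $485.37 = $485.37
Surplus = $660.73 − $485.37 = $175.36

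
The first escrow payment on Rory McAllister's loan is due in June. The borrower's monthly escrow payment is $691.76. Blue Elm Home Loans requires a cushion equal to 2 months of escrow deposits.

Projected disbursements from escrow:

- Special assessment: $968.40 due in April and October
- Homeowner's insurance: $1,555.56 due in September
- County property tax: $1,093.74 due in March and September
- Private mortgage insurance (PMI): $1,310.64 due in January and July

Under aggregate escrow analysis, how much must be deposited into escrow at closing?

$2,853.06

Cushion = 2 × $691.76 = $1,383.52
Trial balance (start $0, +$691.76 each month, − disbursements):
  Jun: +$691.76 → $691.76
  Jul: +$691.76 − $1,310.64 → $72.88
  Aug: +$691.76 → $764.64
  Sep: +$691.76 − $2,649.30 → -$1,192.90
  Oct: +$691.76 − $968.40 → -$1,469.54
  Nov: +$691.76 → -$777.78
  Dec: +$691.76 → -$86.02
  Jan: +$691.76 − $1,310.64 → -$704.90
  Feb: +$691.76 → -$13.14
  Mar: +$691.76 − $1,093.74 → -$415.12
  Apr: +$691.76 − $968.40 → -$691.76
  May: +$691.76 → $0.00
Lowest trial balance = -$1,469.54 (Oct)
Initial deposit = cushion − low point = $1,383.52 − (-$1,469.54) = $2,853.06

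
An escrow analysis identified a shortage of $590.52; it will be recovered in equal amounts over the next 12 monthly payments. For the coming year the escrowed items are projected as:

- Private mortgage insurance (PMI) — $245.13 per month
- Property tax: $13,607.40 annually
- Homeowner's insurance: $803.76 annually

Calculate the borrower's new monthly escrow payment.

$1,495.27

Private mortgage insurance (PMI): $245.13 × 12 = $2,941.56 per year
Property tax: $13,607.40 per year
Homeowner's insurance: $803.76 per year
Annual escrow total = $17,352.72
Monthly escrow = $17,352.72 ÷ 12 = $1,446.06
Shortage per month = $590.52 / 12 = $49.21
New monthly escrow = $1,446.06 + $49.21 = $1,495.27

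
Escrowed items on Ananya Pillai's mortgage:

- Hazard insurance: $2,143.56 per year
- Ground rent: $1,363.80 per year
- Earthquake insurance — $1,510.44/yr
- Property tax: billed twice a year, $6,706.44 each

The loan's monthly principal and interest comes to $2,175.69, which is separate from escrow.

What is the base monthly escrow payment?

Hazard insurance — $2,143.56 annually
Ground rent — $1,363.80 annually
Earthquake insurance — $1,510.44 annually
Property tax — $6,706.44 × 2 = $13,412.88 annually
Combined annual = $18,430.68
Base monthly escrow = $18,430.68 ÷ 12 = $1,535.89

$1,535.89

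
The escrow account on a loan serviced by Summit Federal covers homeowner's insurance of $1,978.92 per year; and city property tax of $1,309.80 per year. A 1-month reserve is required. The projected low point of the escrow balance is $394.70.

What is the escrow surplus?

Homeowner's insurance = $1,978.92 annually
City property tax = $1,309.80 annually
Yearly total = $3,288.72
Monthly escrow = $3,288.72 ÷ 12 = $274.06
Required reserve = 1 × $274.06 = $274.06
Surplus = $394.70 − $274.06 = $120.64

$120.64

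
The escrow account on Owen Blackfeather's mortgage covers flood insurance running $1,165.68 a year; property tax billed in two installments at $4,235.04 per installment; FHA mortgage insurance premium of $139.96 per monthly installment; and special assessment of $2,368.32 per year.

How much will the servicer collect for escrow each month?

Flood insurance: $1,165.68 per year
Property tax: $4,235.04 × 2 = $8,470.08 per year
FHA mortgage insurance premium: $139.96 × 12 = $1,679.52 per year
Special assessment: $2,368.32 per year
Combined annual = $13,683.60
Base monthly escrow = $13,683.60 ÷ 12 = $1,140.30

$1,140.30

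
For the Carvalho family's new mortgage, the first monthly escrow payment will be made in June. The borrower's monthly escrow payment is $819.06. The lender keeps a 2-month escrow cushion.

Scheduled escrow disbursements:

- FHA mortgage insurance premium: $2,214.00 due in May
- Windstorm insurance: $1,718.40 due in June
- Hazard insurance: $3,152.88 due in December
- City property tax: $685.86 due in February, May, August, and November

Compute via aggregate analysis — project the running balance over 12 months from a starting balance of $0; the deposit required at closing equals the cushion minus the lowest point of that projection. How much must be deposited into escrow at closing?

$2,537.46

Cushion = 2 × $819.06 = $1,638.12
Trial balance (start $0, +$819.06 each month, − disbursements):
  Jun: +$819.06 − $1,718.40 → -$899.34
  Jul: +$819.06 → -$80.28
  Aug: +$819.06 − $685.86 → $52.92
  Sep: +$819.06 → $871.98
  Oct: +$819.06 → $1,691.04
  Nov: +$819.06 − $685.86 → $1,824.24
  Dec: +$819.06 − $3,152.88 → -$509.58
  Jan: +$819.06 → $309.48
  Feb: +$819.06 − $685.86 → $442.68
  Mar: +$819.06 → $1,261.74
  Apr: +$819.06 → $2,080.80
  May: +$819.06 − $2,899.86 → $0.00
Lowest trial balance = -$899.34 (Jun)
Initial deposit = cushion − low point = $1,638.12 − (-$899.34) = $2,537.46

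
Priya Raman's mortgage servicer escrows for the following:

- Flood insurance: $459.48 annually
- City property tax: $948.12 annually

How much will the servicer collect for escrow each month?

$117.30

Flood insurance = $459.48
City property tax = $948.12
Total annual escrow = $1,407.60
Per month = $1,407.60 / 12 = $117.30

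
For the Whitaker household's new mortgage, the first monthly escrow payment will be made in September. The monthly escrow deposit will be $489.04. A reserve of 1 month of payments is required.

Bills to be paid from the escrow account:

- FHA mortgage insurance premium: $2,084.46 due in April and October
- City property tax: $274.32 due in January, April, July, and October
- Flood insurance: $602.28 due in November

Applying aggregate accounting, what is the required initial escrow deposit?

$2,170.88

Cushion = 1 × $489.04 = $489.04
Trial balance (start $0, +$489.04 each month, − disbursements):
  Sep: +$489.04 → $489.04
  Oct: +$489.04 − $2,358.78 → -$1,380.70
  Nov: +$489.04 − $602.28 → -$1,493.94
  Dec: +$489.04 → -$1,004.90
  Jan: +$489.04 − $274.32 → -$790.18
  Feb: +$489.04 → -$301.14
  Mar: +$489.04 → $187.90
  Apr: +$489.04 − $2,358.78 → -$1,681.84
  May: +$489.04 → -$1,192.80
  Jun: +$489.04 → -$703.76
  Jul: +$489.04 − $274.32 → -$489.04
  Aug: +$489.04 → $0.00
Lowest trial balance = -$1,681.84 (Apr)
Initial deposit = cushion − low point = $489.04 − (-$1,681.84) = $2,170.88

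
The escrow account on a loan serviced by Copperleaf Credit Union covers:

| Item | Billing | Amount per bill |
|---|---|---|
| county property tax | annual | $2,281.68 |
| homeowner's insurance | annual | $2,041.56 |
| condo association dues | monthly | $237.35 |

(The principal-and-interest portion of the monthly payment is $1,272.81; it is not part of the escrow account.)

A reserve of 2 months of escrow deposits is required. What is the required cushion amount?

County property tax: $2,281.68/yr
Homeowner's insurance: $2,041.56/yr
Condo association dues: $237.35 × 12 = $2,848.20/yr
Annual escrow total = $7,171.44
Base monthly escrow = $7,171.44 ÷ 12 = $597.62
Cushion = 2 × $597.62 = $1,195.24

$1,195.24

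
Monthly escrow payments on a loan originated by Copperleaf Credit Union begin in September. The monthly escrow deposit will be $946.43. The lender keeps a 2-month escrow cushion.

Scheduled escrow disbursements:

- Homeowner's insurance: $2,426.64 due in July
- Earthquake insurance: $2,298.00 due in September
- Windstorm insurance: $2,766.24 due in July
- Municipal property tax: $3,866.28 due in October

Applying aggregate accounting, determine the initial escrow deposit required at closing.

$6,164.28

Cushion = 2 × $946.43 = $1,892.86
Trial balance (start $0, +$946.43 each month, − disbursements):
  Sep: +$946.43 − $2,298.00 → -$1,351.57
  Oct: +$946.43 − $3,866.28 → -$4,271.42
  Nov: +$946.43 → -$3,324.99
  Dec: +$946.43 → -$2,378.56
  Jan: +$946.43 → -$1,432.13
  Feb: +$946.43 → -$485.70
  Mar: +$946.43 → $460.73
  Apr: +$946.43 → $1,407.16
  May: +$946.43 → $2,353.59
  Jun: +$946.43 → $3,300.02
  Jul: +$946.43 − $5,192.88 → -$946.43
  Aug: +$946.43 → $0.00
Lowest trial balance = -$4,271.42 (Oct)
Initial deposit = cushion − low point = $1,892.86 − (-$4,271.42) = $6,164.28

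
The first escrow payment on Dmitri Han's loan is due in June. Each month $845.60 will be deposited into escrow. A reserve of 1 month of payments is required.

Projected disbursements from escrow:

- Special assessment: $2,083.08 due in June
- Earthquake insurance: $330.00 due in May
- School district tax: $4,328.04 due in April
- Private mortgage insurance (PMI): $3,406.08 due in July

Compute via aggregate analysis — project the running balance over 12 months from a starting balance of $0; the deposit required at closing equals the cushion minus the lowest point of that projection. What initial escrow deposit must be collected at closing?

$4,643.56

Cushion = 1 × $845.60 = $845.60
Trial balance (start $0, +$845.60 each month, − disbursements):
  Jun: +$845.60 − $2,083.08 → -$1,237.48
  Jul: +$845.60 − $3,406.08 → -$3,797.96
  Aug: +$845.60 → -$2,952.36
  Sep: +$845.60 → -$2,106.76
  Oct: +$845.60 → -$1,261.16
  Nov: +$845.60 → -$415.56
  Dec: +$845.60 → $430.04
  Jan: +$845.60 → $1,275.64
  Feb: +$845.60 → $2,121.24
  Mar: +$845.60 → $2,966.84
  Apr: +$845.60 − $4,328.04 → -$515.60
  May: +$845.60 − $330.00 → $0.00
Lowest trial balance = -$3,797.96 (Jul)
Initial deposit = cushion − low point = $845.60 − (-$3,797.96) = $4,643.56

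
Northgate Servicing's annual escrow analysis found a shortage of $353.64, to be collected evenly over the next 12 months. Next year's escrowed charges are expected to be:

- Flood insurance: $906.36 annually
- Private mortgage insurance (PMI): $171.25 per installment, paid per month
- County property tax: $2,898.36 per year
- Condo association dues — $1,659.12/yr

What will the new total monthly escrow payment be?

Flood insurance — $906.36
Private mortgage insurance (PMI) — $171.25 × 12 = $2,055.00
County property tax — $2,898.36
Condo association dues — $1,659.12
Annual escrow total = $7,518.84
Monthly = $7,518.84 / 12 = $626.57
Monthly shortage recovery: $353.64 / 12 = $29.47
New monthly escrow = $626.57 + $29.47 = $656.04

$656.04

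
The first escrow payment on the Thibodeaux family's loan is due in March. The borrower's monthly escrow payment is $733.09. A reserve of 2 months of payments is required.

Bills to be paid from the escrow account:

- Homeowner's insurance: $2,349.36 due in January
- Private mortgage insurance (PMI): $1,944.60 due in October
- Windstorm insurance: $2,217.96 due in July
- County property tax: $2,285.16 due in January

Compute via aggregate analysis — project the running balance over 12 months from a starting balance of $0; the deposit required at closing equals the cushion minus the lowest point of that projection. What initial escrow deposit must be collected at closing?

$2,199.27

Cushion = 2 × $733.09 = $1,466.18
Trial balance (start $0, +$733.09 each month, − disbursements):
  Mar: +$733.09 → $733.09
  Apr: +$733.09 → $1,466.18
  May: +$733.09 → $2,199.27
  Jun: +$733.09 → $2,932.36
  Jul: +$733.09 − $2,217.96 → $1,447.49
  Aug: +$733.09 → $2,180.58
  Sep: +$733.09 → $2,913.67
  Oct: +$733.09 − $1,944.60 → $1,702.16
  Nov: +$733.09 → $2,435.25
  Dec: +$733.09 → $3,168.34
  Jan: +$733.09 − $4,634.52 → -$733.09
  Feb: +$733.09 → $0.00
Lowest trial balance = -$733.09 (Jan)
Initial deposit = cushion − low point = $1,466.18 − (-$733.09) = $2,199.27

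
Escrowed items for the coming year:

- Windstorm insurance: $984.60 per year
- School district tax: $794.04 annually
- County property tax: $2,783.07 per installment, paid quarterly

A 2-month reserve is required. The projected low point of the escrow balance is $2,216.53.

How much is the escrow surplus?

$64.71

Windstorm insurance — $984.60 per year
School district tax — $794.04 per year
County property tax — $2,783.07 × 4 = $11,132.28 per year
Total per year = $12,910.92
Per month = $12,910.92 ÷ 12 = $1,075.91
Required reserve = 2 × $1,075.91 = $2,151.82
Excess over cushion: $2,216.53 − $2,151.82 = $64.71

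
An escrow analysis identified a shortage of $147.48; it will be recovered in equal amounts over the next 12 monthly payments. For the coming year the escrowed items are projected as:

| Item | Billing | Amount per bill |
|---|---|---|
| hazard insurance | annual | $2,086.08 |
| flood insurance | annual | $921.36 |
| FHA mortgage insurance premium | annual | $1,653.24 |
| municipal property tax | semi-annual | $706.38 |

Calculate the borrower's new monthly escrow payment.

Hazard insurance = $2,086.08 per year
Flood insurance = $921.36 per year
FHA mortgage insurance premium = $1,653.24 per year
Municipal property tax = $706.38 × 2 = $1,412.76 per year
Yearly total = $2,086.08 + $921.36 + $1,653.24 + $1,412.76 = $6,073.44
Per month = $6,073.44 / 12 = $506.12
Shortage spread = $147.48 ÷ 12 = $12.29/mo
Adjusted monthly = $506.12 + $12.29 = $518.41

$518.41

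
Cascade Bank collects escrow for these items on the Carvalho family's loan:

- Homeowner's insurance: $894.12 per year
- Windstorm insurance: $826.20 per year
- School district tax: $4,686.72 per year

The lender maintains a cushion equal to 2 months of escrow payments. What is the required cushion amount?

Homeowner's insurance = $894.12
Windstorm insurance = $826.20
School district tax = $4,686.72
Yearly total = $894.12 + $826.20 + $4,686.72 = $6,407.04
Monthly = $6,407.04 / 12 = $533.92
Reserve = 2 × $533.92 = $1,067.84

$1,067.84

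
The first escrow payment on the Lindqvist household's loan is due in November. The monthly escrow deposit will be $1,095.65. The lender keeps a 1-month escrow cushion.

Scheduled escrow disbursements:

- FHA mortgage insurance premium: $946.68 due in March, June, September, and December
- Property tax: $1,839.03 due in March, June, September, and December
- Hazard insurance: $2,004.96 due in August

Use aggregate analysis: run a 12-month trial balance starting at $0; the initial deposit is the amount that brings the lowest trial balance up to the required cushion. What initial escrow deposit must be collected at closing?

$2,191.30

Cushion = 1 × $1,095.65 = $1,095.65
Trial balance (start $0, +$1,095.65 each month, − disbursements):
  Nov: +$1,095.65 → $1,095.65
  Dec: +$1,095.65 − $2,785.71 → -$594.41
  Jan: +$1,095.65 → $501.24
  Feb: +$1,095.65 → $1,596.89
  Mar: +$1,095.65 − $2,785.71 → -$93.17
  Apr: +$1,095.65 → $1,002.48
  May: +$1,095.65 → $2,098.13
  Jun: +$1,095.65 − $2,785.71 → $408.07
  Jul: +$1,095.65 → $1,503.72
  Aug: +$1,095.65 − $2,004.96 → $594.41
  Sep: +$1,095.65 − $2,785.71 → -$1,095.65
  Oct: +$1,095.65 → $0.00
Lowest trial balance = -$1,095.65 (Sep)
Initial deposit = cushion − low point = $1,095.65 − (-$1,095.65) = $2,191.30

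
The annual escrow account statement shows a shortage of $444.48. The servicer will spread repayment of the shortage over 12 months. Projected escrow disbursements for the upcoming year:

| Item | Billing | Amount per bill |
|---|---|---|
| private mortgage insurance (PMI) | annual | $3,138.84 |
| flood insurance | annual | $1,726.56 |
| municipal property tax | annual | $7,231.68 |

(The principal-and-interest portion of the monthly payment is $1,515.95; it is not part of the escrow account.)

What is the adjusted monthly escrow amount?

$1,045.13

Private mortgage insurance (PMI) — $3,138.84 annually
Flood insurance — $1,726.56 annually
Municipal property tax — $7,231.68 annually
Yearly total = $3,138.84 + $1,726.56 + $7,231.68 = $12,097.08
Monthly = $12,097.08 ÷ 12 = $1,008.09
Shortage per month = $444.48 / 12 = $37.04
Adjusted monthly = $1,008.09 + $37.04 = $1,045.13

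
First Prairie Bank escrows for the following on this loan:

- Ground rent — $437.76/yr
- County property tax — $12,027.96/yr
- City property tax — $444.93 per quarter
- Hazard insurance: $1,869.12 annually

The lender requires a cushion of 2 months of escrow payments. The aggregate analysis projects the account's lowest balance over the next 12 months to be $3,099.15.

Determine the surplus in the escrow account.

$413.39

Ground rent: $437.76
County property tax: $12,027.96
City property tax: $444.93 × 4 = $1,779.72
Hazard insurance: $1,869.12
Combined annual = $437.76 + $12,027.96 + $1,779.72 + $1,869.12 = $16,114.56
Monthly = $16,114.56 / 12 = $1,342.88
Cushion = 2 × $1,342.88 = $2,685.76
Excess over cushion: $3,099.15 − $2,685.76 = $413.39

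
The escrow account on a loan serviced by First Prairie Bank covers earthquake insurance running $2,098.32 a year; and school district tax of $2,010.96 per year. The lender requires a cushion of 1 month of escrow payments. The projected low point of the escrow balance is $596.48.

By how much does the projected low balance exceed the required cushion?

Earthquake insurance: $2,098.32
School district tax: $2,010.96
Total annual escrow = $2,098.32 + $2,010.96 = $4,109.28
Base monthly escrow = $4,109.28 / 12 = $342.44
Cushion = 1 × $342.44 = $342.44
Excess over cushion: $596.48 − $342.44 = $254.04

$254.04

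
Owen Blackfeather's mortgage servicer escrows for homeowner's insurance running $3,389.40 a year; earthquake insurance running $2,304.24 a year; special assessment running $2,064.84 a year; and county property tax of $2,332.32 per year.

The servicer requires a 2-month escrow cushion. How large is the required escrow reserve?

Homeowner's insurance — $3,389.40/yr
Earthquake insurance — $2,304.24/yr
Special assessment — $2,064.84/yr
County property tax — $2,332.32/yr
Total annual escrow = $10,090.80
Monthly escrow = $10,090.80 / 12 = $840.90
Reserve = 2 × $840.90 = $1,681.80

$1,681.80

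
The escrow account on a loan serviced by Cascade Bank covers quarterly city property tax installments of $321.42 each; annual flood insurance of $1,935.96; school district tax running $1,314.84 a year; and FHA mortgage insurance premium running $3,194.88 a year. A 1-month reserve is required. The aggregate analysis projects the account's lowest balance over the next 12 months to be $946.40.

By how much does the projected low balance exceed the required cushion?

City property tax: $321.42 × 4 = $1,285.68/yr
Flood insurance: $1,935.96/yr
School district tax: $1,314.84/yr
FHA mortgage insurance premium: $3,194.88/yr
Yearly total = $7,731.36
Base monthly escrow = $7,731.36 / 12 = $644.28
Required reserve = 1 × $644.28 = $644.28
Surplus = $946.40 − $644.28 = $302.12

$302.12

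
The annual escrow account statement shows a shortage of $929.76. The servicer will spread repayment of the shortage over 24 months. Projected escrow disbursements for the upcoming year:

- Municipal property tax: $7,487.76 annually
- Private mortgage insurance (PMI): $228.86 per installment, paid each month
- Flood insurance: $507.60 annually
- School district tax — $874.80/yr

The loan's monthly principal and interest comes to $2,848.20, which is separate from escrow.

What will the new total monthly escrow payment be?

$1,006.78

Municipal property tax: $7,487.76 annually
Private mortgage insurance (PMI): $228.86 × 12 = $2,746.32 annually
Flood insurance: $507.60 annually
School district tax: $874.80 annually
Total annual escrow = $11,616.48
Base monthly escrow = $11,616.48 ÷ 12 = $968.04
Shortage spread = $929.76 / 24 = $38.74/mo
Adjusted monthly = $968.04 + $38.74 = $1,006.78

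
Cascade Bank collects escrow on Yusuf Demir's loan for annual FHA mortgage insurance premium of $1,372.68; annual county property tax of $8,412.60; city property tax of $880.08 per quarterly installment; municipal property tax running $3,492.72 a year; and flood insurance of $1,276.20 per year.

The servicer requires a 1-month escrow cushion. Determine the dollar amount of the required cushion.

FHA mortgage insurance premium — $1,372.68 per year
County property tax — $8,412.60 per year
City property tax — $880.08 × 4 = $3,520.32 per year
Municipal property tax — $3,492.72 per year
Flood insurance — $1,276.20 per year
Yearly total = $1,372.68 + $8,412.60 + $3,520.32 + $3,492.72 + $1,276.20 = $18,074.52
Per month = $18,074.52 ÷ 12 = $1,506.21
Reserve = 1 × $1,506.21 = $1,506.21

$1,506.21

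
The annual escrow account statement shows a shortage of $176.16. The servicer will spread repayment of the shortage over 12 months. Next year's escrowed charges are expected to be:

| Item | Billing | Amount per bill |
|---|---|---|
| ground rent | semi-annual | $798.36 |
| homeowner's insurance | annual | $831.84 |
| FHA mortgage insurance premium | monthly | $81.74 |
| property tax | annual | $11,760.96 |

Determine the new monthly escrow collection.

Ground rent = $798.36 × 2 = $1,596.72 annually
Homeowner's insurance = $831.84 annually
FHA mortgage insurance premium = $81.74 × 12 = $980.88 annually
Property tax = $11,760.96 annually
Total per year = $15,170.40
Per month = $15,170.40 / 12 = $1,264.20
Shortage spread = $176.16 ÷ 12 = $14.68/mo
New monthly escrow = $1,264.20 + $14.68 = $1,278.88

$1,278.88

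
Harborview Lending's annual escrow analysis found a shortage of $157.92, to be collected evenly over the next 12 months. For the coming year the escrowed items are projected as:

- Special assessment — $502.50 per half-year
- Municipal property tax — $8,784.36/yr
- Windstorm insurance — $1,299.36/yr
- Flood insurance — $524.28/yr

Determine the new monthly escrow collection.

Special assessment = $502.50 × 2 = $1,005.00 per year
Municipal property tax = $8,784.36 per year
Windstorm insurance = $1,299.36 per year
Flood insurance = $524.28 per year
Total per year = $11,613.00
Monthly escrow = $11,613.00 ÷ 12 = $967.75
Shortage spread = $157.92 / 12 = $13.16/mo
New monthly escrow = $967.75 + $13.16 = $980.91

$980.91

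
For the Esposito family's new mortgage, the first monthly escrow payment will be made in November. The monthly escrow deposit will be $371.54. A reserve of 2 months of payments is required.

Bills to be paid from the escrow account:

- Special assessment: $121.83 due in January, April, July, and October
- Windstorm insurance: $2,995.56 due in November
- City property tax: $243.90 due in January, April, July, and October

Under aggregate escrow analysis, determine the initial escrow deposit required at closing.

Cushion = 2 × $371.54 = $743.08
Trial balance (start $0, +$371.54 each month, − disbursements):
  Nov: +$371.54 − $2,995.56 → -$2,624.02
  Dec: +$371.54 → -$2,252.48
  Jan: +$371.54 − $365.73 → -$2,246.67
  Feb: +$371.54 → -$1,875.13
  Mar: +$371.54 → -$1,503.59
  Apr: +$371.54 − $365.73 → -$1,497.78
  May: +$371.54 → -$1,126.24
  Jun: +$371.54 → -$754.70
  Jul: +$371.54 − $365.73 → -$748.89
  Aug: +$371.54 → -$377.35
  Sep: +$371.54 → -$5.81
  Oct: +$371.54 − $365.73 → $0.00
Lowest trial balance = -$2,624.02 (Nov)
Initial deposit = cushion − low point = $743.08 − (-$2,624.02) = $3,367.10

$3,367.10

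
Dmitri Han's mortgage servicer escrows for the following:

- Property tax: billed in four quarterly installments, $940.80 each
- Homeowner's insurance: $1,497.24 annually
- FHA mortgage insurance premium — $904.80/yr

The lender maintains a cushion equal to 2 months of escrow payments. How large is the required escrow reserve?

Property tax: $940.80 × 4 = $3,763.20
Homeowner's insurance: $1,497.24
FHA mortgage insurance premium: $904.80
Total per year = $6,165.24
Monthly = $6,165.24 ÷ 12 = $513.77
Reserve = 2 × $513.77 = $1,027.54

$1,027.54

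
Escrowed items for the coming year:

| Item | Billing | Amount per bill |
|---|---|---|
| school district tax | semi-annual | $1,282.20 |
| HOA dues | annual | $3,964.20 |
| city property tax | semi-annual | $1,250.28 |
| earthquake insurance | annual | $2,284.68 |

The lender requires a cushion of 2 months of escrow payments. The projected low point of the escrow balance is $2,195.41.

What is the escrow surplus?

$309.77

School district tax = $1,282.20 × 2 = $2,564.40
HOA dues = $3,964.20
City property tax = $1,250.28 × 2 = $2,500.56
Earthquake insurance = $2,284.68
Annual escrow total = $2,564.40 + $3,964.20 + $2,500.56 + $2,284.68 = $11,313.84
Monthly escrow = $11,313.84 ÷ 12 = $942.82
Cushion = 2 × $942.82 = $1,885.64
Excess over cushion: $2,195.41 − $1,885.64 = $309.77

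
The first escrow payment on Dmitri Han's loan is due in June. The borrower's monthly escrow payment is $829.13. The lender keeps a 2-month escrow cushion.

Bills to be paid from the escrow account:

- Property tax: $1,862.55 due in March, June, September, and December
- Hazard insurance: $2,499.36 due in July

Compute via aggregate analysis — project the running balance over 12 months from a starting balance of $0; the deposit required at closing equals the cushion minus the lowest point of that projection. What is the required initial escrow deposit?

$4,566.20

Cushion = 2 × $829.13 = $1,658.26
Trial balance (start $0, +$829.13 each month, − disbursements):
  Jun: +$829.13 − $1,862.55 → -$1,033.42
  Jul: +$829.13 − $2,499.36 → -$2,703.65
  Aug: +$829.13 → -$1,874.52
  Sep: +$829.13 − $1,862.55 → -$2,907.94
  Oct: +$829.13 → -$2,078.81
  Nov: +$829.13 → -$1,249.68
  Dec: +$829.13 − $1,862.55 → -$2,283.10
  Jan: +$829.13 → -$1,453.97
  Feb: +$829.13 → -$624.84
  Mar: +$829.13 − $1,862.55 → -$1,658.26
  Apr: +$829.13 → -$829.13
  May: +$829.13 → $0.00
Lowest trial balance = -$2,907.94 (Sep)
Initial deposit = cushion − low point = $1,658.26 − (-$2,907.94) = $4,566.20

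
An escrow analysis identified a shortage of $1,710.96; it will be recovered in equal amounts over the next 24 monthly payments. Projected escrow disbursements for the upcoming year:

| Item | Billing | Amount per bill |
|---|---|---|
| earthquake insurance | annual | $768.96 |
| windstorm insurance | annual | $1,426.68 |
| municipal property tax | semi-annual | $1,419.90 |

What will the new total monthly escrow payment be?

Earthquake insurance: $768.96/yr
Windstorm insurance: $1,426.68/yr
Municipal property tax: $1,419.90 × 2 = $2,839.80/yr
Total annual escrow = $768.96 + $1,426.68 + $2,839.80 = $5,035.44
Base monthly escrow = $5,035.44 ÷ 12 = $419.62
Shortage per month = $1,710.96 ÷ 24 = $71.29
Adjusted monthly = $419.62 + $71.29 = $490.91

$490.91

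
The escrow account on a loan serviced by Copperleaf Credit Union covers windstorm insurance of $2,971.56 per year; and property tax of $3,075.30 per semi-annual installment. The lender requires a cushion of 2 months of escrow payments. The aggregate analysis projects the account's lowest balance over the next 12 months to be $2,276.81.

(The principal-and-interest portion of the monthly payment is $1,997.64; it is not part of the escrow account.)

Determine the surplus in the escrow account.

$756.45

Windstorm insurance: $2,971.56 annually
Property tax: $3,075.30 × 2 = $6,150.60 annually
Yearly total = $2,971.56 + $6,150.60 = $9,122.16
Base monthly escrow = $9,122.16 ÷ 12 = $760.18
Required reserve = 2 × $760.18 = $1,520.36
Excess over cushion: $2,276.81 − $1,520.36 = $756.45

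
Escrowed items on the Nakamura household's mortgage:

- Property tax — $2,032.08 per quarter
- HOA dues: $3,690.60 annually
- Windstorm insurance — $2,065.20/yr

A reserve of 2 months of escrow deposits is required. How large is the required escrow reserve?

$2,314.02

Property tax = $2,032.08 × 4 = $8,128.32 annually
HOA dues = $3,690.60 annually
Windstorm insurance = $2,065.20 annually
Combined annual = $13,884.12
Base monthly escrow = $13,884.12 ÷ 12 = $1,157.01
Required cushion = 2 × $1,157.01 = $2,314.02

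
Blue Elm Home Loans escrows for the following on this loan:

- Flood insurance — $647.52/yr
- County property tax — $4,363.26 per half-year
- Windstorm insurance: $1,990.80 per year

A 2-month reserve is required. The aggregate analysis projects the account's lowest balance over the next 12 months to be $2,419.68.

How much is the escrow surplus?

Flood insurance: $647.52/yr
County property tax: $4,363.26 × 2 = $8,726.52/yr
Windstorm insurance: $1,990.80/yr
Combined annual = $647.52 + $8,726.52 + $1,990.80 = $11,364.84
Per month = $11,364.84 ÷ 12 = $947.07
Cushion = 2 × $947.07 = $1,894.14
Excess over cushion: $2,419.68 − $1,894.14 = $525.54

$525.54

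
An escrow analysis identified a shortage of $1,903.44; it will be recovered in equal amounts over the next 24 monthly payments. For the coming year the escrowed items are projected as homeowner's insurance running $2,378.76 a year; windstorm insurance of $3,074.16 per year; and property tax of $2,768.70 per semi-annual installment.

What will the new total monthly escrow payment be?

Homeowner's insurance = $2,378.76 annually
Windstorm insurance = $3,074.16 annually
Property tax = $2,768.70 × 2 = $5,537.40 annually
Total annual escrow = $10,990.32
Per month = $10,990.32 / 12 = $915.86
Monthly shortage recovery: $1,903.44 / 24 = $79.31
Adjusted monthly = $915.86 + $79.31 = $995.17

$995.17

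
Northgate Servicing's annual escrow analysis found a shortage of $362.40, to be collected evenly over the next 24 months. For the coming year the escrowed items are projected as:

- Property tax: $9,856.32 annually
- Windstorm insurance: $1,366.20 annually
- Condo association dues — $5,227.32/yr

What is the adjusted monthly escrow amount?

Property tax = $9,856.32/yr
Windstorm insurance = $1,366.20/yr
Condo association dues = $5,227.32/yr
Combined annual = $9,856.32 + $1,366.20 + $5,227.32 = $16,449.84
Base monthly escrow = $16,449.84 / 12 = $1,370.82
Shortage per month = $362.40 ÷ 24 = $15.10
Adjusted monthly = $1,370.82 + $15.10 = $1,385.92

$1,385.92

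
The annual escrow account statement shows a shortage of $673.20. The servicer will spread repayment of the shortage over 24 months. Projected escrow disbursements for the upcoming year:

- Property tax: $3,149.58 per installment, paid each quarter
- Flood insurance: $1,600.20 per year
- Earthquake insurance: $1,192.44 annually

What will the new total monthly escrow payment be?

$1,310.63

Property tax: $3,149.58 × 4 = $12,598.32 annually
Flood insurance: $1,600.20 annually
Earthquake insurance: $1,192.44 annually
Yearly total = $12,598.32 + $1,600.20 + $1,192.44 = $15,390.96
Per month = $15,390.96 / 12 = $1,282.58
Shortage per month = $673.20 ÷ 24 = $28.05
New monthly escrow = $1,282.58 + $28.05 = $1,310.63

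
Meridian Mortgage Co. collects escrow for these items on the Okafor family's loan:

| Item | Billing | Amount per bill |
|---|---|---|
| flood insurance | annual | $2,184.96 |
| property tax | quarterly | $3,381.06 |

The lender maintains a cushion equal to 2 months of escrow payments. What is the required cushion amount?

Flood insurance = $2,184.96/yr
Property tax = $3,381.06 × 4 = $13,524.24/yr
Annual escrow total = $15,709.20
Monthly escrow = $15,709.20 / 12 = $1,309.10
Required cushion = 2 × $1,309.10 = $2,618.20

$2,618.20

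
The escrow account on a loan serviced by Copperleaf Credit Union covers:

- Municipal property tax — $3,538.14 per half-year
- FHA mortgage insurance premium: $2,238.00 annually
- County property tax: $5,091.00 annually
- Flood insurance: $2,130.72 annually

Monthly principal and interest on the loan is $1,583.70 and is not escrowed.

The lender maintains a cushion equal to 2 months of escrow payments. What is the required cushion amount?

Municipal property tax = $3,538.14 × 2 = $7,076.28/yr
FHA mortgage insurance premium = $2,238.00/yr
County property tax = $5,091.00/yr
Flood insurance = $2,130.72/yr
Combined annual = $16,536.00
Monthly escrow = $16,536.00 ÷ 12 = $1,378.00
Reserve = 2 × $1,378.00 = $2,756.00

$2,756.00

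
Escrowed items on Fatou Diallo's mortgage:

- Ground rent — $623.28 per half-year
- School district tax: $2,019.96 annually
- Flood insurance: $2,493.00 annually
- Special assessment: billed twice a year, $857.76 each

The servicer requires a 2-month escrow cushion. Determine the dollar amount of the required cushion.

Ground rent = $623.28 × 2 = $1,246.56/yr
School district tax = $2,019.96/yr
Flood insurance = $2,493.00/yr
Special assessment = $857.76 × 2 = $1,715.52/yr
Combined annual = $1,246.56 + $2,019.96 + $2,493.00 + $1,715.52 = $7,475.04
Monthly = $7,475.04 / 12 = $622.92
Required cushion = 2 × $622.92 = $1,245.84

$1,245.84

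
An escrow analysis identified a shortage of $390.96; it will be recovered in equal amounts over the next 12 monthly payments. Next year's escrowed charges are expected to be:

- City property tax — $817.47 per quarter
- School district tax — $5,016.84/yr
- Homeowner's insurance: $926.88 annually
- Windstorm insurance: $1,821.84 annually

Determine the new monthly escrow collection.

$952.20

City property tax = $817.47 × 4 = $3,269.88
School district tax = $5,016.84
Homeowner's insurance = $926.88
Windstorm insurance = $1,821.84
Total annual escrow = $11,035.44
Monthly escrow = $11,035.44 ÷ 12 = $919.62
Monthly shortage recovery: $390.96 / 12 = $32.58
New monthly escrow = $919.62 + $32.58 = $952.20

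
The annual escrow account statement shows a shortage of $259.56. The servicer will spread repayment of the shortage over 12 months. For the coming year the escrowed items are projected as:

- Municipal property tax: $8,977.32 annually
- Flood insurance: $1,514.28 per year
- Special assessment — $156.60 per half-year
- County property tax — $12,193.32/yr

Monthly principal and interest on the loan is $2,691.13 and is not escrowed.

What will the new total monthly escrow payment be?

Municipal property tax = $8,977.32
Flood insurance = $1,514.28
Special assessment = $156.60 × 2 = $313.20
County property tax = $12,193.32
Total annual escrow = $8,977.32 + $1,514.28 + $313.20 + $12,193.32 = $22,998.12
Base monthly escrow = $22,998.12 / 12 = $1,916.51
Shortage per month = $259.56 ÷ 12 = $21.63
Adjusted monthly = $1,916.51 + $21.63 = $1,938.14

$1,938.14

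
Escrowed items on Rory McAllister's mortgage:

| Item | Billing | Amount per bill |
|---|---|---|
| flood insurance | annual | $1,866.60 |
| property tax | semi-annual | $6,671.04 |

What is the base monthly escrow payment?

Flood insurance: $1,866.60/yr
Property tax: $6,671.04 × 2 = $13,342.08/yr
Annual escrow total = $1,866.60 + $13,342.08 = $15,208.68
Monthly escrow = $15,208.68 ÷ 12 = $1,267.39

$1,267.39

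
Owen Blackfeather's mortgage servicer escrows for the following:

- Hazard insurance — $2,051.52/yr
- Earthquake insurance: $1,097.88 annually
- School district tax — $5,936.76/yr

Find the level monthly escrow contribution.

$757.18

Hazard insurance = $2,051.52 per year
Earthquake insurance = $1,097.88 per year
School district tax = $5,936.76 per year
Yearly total = $9,086.16
Per month = $9,086.16 ÷ 12 = $757.18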